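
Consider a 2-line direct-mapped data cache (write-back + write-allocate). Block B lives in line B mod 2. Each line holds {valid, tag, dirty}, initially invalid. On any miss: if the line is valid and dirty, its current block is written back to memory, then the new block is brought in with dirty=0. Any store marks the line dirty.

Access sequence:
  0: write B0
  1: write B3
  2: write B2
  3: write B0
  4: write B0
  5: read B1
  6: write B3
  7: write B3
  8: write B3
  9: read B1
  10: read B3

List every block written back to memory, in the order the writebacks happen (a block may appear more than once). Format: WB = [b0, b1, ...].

WB = [0, 2, 3, 3]

0: W B0 → L0 miss [D]
1: W B3 → L1 miss [D]
2: W B2 → L0 miss wb→B0 [D]
3: W B0 → L0 miss wb→B2 [D]
4: W B0 → L0 hit [D]
5: R B1 → L1 miss wb→B3 [-]
6: W B3 → L1 miss [D]
7: W B3 → L1 hit [D]
8: W B3 → L1 hit [D]
9: R B1 → L1 miss wb→B3 [-]
10: R B3 → L1 miss [-]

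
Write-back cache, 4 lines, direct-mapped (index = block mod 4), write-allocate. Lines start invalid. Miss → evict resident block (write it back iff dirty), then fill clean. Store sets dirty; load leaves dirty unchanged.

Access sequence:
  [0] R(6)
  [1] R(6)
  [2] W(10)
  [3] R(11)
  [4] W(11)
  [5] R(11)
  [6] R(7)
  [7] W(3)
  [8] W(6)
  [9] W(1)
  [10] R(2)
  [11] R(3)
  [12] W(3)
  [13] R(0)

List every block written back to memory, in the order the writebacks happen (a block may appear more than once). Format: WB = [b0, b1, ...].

0: R B6 -> L2 miss  d=-]
1: R B6 -> L2 hit  d=-]
2: W B10 -> L2 miss  d=D]
3: R B11 -> L3 miss  d=-]
4: W B11 -> L3 hit  d=D]
5: R B11 -> L3 hit  d=D]
6: R B7 -> L3 miss wb->B11  d=-]
7: W B3 -> L3 miss  d=D]
8: W B6 -> L2 miss wb->B10  d=D]
9: W B1 -> L1 miss  d=D]
10: R B2 -> L2 miss wb->B6  d=-]
11: R B3 -> L3 hit  d=D]
12: W B3 -> L3 hit  d=D]
13: R B0 -> L0 miss  d=-]

WB = [11, 10, 6]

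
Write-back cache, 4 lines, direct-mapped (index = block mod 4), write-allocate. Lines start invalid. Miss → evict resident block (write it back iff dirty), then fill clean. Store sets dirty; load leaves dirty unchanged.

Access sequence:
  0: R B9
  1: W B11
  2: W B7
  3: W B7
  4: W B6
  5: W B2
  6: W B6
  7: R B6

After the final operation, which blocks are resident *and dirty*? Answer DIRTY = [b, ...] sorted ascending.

DIRTY = [6, 7]

  0 | R B9 → L1 miss [-]
  1 | W B11 → L3 miss [D]
  2 | W B7 → L3 miss wb→B11 [D]
  3 | W B7 → L3 hit [D]
  4 | W B6 → L2 miss [D]
  5 | W B2 → L2 miss wb→B6 [D]
  6 | W B6 → L2 miss wb→B2 [D]
  7 | R B6 → L2 hit [D]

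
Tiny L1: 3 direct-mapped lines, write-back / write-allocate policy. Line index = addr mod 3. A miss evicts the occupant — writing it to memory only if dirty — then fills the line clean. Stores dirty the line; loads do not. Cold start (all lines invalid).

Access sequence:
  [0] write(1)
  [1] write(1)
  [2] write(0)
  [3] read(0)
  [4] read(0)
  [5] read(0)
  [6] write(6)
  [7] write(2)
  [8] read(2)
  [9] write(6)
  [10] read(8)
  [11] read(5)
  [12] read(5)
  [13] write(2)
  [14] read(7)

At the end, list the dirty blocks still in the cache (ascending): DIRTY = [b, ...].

DIRTY = [2, 6]

  0 | W B1 → L1 miss [D]
  1 | W B1 → L1 hit [D]
  2 | W B0 → L0 miss [D]
  3 | R B0 → L0 hit [D]
  4 | R B0 → L0 hit [D]
  5 | R B0 → L0 hit [D]
  6 | W B6 → L0 miss wb→B0 [D]
  7 | W B2 → L2 miss [D]
  8 | R B2 → L2 hit [D]
  9 | W B6 → L0 hit [D]
  10 | R B8 → L2 miss wb→B2 [-]
  11 | R B5 → L2 miss [-]
  12 | R B5 → L2 hit [-]
  13 | W B2 → L2 miss [D]
  14 | R B7 → L1 miss wb→B1 [-]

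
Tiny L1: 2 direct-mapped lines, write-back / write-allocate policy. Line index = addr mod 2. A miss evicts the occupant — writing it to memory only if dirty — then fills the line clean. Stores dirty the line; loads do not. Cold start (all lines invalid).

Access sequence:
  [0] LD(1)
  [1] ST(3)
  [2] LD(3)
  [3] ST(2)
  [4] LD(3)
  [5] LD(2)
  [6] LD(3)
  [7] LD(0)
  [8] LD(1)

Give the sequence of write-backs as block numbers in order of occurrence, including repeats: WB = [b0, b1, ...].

WB = [2, 3]

0: R B1 -> L1 miss  d=-]
1: W B3 -> L1 miss  d=D]
2: R B3 -> L1 hit  d=D]
3: W B2 -> L0 miss  d=D]
4: R B3 -> L1 hit  d=D]
5: R B2 -> L0 hit  d=D]
6: R B3 -> L1 hit  d=D]
7: R B0 -> L0 miss wb->B2  d=-]
8: R B1 -> L1 miss wb->B3  d=-]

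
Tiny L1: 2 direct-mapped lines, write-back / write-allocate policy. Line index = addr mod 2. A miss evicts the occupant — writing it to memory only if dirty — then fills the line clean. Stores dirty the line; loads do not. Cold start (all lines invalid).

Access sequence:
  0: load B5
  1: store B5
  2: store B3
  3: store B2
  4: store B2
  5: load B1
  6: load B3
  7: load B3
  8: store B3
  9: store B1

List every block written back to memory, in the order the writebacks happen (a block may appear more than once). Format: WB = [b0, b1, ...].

WB = [5, 3, 3]

0: R B5 → L1 miss [-]
1: W B5 → L1 hit [D]
2: W B3 → L1 miss wb→B5 [D]
3: W B2 → L0 miss [D]
4: W B2 → L0 hit [D]
5: R B1 → L1 miss wb→B3 [-]
6: R B3 → L1 miss [-]
7: R B3 → L1 hit [-]
8: W B3 → L1 hit [D]
9: W B1 → L1 miss wb→B3 [D]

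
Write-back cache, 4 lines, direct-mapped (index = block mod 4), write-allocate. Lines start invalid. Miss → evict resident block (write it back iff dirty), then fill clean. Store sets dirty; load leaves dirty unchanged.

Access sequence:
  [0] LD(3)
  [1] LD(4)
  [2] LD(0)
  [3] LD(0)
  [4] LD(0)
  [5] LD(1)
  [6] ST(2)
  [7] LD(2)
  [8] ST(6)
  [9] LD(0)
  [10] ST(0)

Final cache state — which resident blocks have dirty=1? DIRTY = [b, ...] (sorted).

0: R B3 -> L3 miss  d=-]
1: R B4 -> L0 miss  d=-]
2: R B0 -> L0 miss  d=-]
3: R B0 -> L0 hit  d=-]
4: R B0 -> L0 hit  d=-]
5: R B1 -> L1 miss  d=-]
6: W B2 -> L2 miss  d=D]
7: R B2 -> L2 hit  d=D]
8: W B6 -> L2 miss wb->B2  d=D]
9: R B0 -> L0 hit  d=-]
10: W B0 -> L0 hit  d=D]

DIRTY = [0, 6]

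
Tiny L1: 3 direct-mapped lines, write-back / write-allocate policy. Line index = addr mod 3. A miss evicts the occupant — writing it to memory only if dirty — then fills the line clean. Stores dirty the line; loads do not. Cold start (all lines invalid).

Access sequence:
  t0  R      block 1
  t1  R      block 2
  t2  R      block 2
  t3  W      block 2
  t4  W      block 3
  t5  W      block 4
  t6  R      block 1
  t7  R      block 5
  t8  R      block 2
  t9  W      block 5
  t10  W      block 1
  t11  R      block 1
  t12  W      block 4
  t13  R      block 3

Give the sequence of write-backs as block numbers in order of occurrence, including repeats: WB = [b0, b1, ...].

  0 | R B1 → L1 miss [-]
  1 | R B2 → L2 miss [-]
  2 | R B2 → L2 hit [-]
  3 | W B2 → L2 hit [D]
  4 | W B3 → L0 miss [D]
  5 | W B4 → L1 miss [D]
  6 | R B1 → L1 miss wb→B4 [-]
  7 | R B5 → L2 miss wb→B2 [-]
  8 | R B2 → L2 miss [-]
  9 | W B5 → L2 miss [D]
  10 | W B1 → L1 hit [D]
  11 | R B1 → L1 hit [D]
  12 | W B4 → L1 miss wb→B1 [D]
  13 | R B3 → L0 hit [D]

WB = [4, 2, 1]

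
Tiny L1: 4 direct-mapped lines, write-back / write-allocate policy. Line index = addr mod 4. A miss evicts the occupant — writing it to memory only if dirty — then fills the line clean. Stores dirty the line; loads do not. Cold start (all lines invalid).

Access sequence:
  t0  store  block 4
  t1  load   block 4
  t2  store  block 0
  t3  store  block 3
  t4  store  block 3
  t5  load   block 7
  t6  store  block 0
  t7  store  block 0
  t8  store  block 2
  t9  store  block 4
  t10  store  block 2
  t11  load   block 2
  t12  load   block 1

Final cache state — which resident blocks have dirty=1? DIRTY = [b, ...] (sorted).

0: W B4 -> L0 miss  d=D]
1: R B4 -> L0 hit  d=D]
2: W B0 -> L0 miss wb->B4  d=D]
3: W B3 -> L3 miss  d=D]
4: W B3 -> L3 hit  d=D]
5: R B7 -> L3 miss wb->B3  d=-]
6: W B0 -> L0 hit  d=D]
7: W B0 -> L0 hit  d=D]
8: W B2 -> L2 miss  d=D]
9: W B4 -> L0 miss wb->B0  d=D]
10: W B2 -> L2 hit  d=D]
11: R B2 -> L2 hit  d=D]
12: R B1 -> L1 miss  d=-]

DIRTY = [2, 4]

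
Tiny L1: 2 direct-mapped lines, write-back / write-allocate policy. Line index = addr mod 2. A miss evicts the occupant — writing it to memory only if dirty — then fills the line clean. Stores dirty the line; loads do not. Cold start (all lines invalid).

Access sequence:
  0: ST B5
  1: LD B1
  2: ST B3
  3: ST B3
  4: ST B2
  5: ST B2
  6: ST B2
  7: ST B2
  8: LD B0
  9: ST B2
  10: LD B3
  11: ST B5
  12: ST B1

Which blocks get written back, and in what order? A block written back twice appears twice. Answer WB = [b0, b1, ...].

0: W B5 -> L1 miss  d=D]
1: R B1 -> L1 miss wb->B5  d=-]
2: W B3 -> L1 miss  d=D]
3: W B3 -> L1 hit  d=D]
4: W B2 -> L0 miss  d=D]
5: W B2 -> L0 hit  d=D]
6: W B2 -> L0 hit  d=D]
7: W B2 -> L0 hit  d=D]
8: R B0 -> L0 miss wb->B2  d=-]
9: W B2 -> L0 miss  d=D]
10: R B3 -> L1 hit  d=D]
11: W B5 -> L1 miss wb->B3  d=D]
12: W B1 -> L1 miss wb->B5  d=D]

WB = [5, 2, 3, 5]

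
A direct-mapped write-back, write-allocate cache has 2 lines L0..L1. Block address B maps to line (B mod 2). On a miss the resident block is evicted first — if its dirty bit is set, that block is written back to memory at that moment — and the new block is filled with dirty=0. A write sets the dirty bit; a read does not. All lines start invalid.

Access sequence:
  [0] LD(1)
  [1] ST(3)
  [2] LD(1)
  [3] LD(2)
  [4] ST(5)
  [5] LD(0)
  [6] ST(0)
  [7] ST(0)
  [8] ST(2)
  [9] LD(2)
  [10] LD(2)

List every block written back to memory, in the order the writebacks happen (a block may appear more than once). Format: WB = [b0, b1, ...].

  0 | R B1 → L1 miss [-]
  1 | W B3 → L1 miss [D]
  2 | R B1 → L1 miss wb→B3 [-]
  3 | R B2 → L0 miss [-]
  4 | W B5 → L1 miss [D]
  5 | R B0 → L0 miss [-]
  6 | W B0 → L0 hit [D]
  7 | W B0 → L0 hit [D]
  8 | W B2 → L0 miss wb→B0 [D]
  9 | R B2 → L0 hit [D]
  10 | R B2 → L0 hit [D]

WB = [3, 0]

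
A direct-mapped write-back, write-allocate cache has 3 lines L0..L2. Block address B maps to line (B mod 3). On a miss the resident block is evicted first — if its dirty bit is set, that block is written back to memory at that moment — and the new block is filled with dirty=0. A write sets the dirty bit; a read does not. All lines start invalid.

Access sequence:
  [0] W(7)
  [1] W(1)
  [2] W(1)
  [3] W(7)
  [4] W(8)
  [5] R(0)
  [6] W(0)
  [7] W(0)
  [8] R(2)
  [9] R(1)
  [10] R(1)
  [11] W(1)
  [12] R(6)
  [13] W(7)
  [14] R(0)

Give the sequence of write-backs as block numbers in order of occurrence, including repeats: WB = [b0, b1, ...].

WB = [7, 1, 8, 7, 0, 1]

0: W B7 → L1 miss [D]
1: W B1 → L1 miss wb→B7 [D]
2: W B1 → L1 hit [D]
3: W B7 → L1 miss wb→B1 [D]
4: W B8 → L2 miss [D]
5: R B0 → L0 miss [-]
6: W B0 → L0 hit [D]
7: W B0 → L0 hit [D]
8: R B2 → L2 miss wb→B8 [-]
9: R B1 → L1 miss wb→B7 [-]
10: R B1 → L1 hit [-]
11: W B1 → L1 hit [D]
12: R B6 → L0 miss wb→B0 [-]
13: W B7 → L1 miss wb→B1 [D]
14: R B0 → L0 miss [-]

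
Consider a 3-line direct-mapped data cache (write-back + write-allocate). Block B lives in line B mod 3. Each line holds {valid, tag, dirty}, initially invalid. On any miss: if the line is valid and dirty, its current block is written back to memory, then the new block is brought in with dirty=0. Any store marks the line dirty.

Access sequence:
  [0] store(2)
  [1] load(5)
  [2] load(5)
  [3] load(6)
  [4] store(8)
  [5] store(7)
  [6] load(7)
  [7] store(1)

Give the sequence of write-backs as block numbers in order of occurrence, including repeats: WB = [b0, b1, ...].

WB = [2, 7]

0: W B2 -> L2 miss  d=D]
1: R B5 -> L2 miss wb->B2  d=-]
2: R B5 -> L2 hit  d=-]
3: R B6 -> L0 miss  d=-]
4: W B8 -> L2 miss  d=D]
5: W B7 -> L1 miss  d=D]
6: R B7 -> L1 hit  d=D]
7: W B1 -> L1 miss wb->B7  d=D]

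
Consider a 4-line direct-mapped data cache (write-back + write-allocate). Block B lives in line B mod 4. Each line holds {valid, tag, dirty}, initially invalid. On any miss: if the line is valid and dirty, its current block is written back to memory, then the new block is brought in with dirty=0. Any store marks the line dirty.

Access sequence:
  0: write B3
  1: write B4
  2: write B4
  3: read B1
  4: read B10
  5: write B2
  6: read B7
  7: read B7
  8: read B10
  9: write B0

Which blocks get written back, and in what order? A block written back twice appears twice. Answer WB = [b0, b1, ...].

  0 | W B3 → L3 miss [D]
  1 | W B4 → L0 miss [D]
  2 | W B4 → L0 hit [D]
  3 | R B1 → L1 miss [-]
  4 | R B10 → L2 miss [-]
  5 | W B2 → L2 miss [D]
  6 | R B7 → L3 miss wb→B3 [-]
  7 | R B7 → L3 hit [-]
  8 | R B10 → L2 miss wb→B2 [-]
  9 | W B0 → L0 miss wb→B4 [D]

WB = [3, 2, 4]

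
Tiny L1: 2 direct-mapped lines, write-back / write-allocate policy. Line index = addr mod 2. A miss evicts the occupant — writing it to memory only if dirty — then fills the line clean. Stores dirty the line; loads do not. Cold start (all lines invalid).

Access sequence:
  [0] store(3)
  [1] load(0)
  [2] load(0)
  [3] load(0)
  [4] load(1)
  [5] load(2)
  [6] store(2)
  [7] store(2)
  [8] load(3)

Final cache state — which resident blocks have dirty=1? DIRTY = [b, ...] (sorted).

0: W B3 → L1 miss [D]
1: R B0 → L0 miss [-]
2: R B0 → L0 hit [-]
3: R B0 → L0 hit [-]
4: R B1 → L1 miss wb→B3 [-]
5: R B2 → L0 miss [-]
6: W B2 → L0 hit [D]
7: W B2 → L0 hit [D]
8: R B3 → L1 miss [-]

DIRTY = [2]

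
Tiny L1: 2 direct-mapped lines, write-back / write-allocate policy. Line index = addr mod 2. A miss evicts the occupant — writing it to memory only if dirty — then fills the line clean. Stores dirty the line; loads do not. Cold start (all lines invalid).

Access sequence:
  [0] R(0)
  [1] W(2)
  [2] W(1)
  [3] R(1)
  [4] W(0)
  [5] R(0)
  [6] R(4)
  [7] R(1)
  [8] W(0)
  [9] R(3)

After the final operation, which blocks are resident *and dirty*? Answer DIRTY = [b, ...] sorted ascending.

DIRTY = [0]

0: R B0 -> L0 miss  d=-]
1: W B2 -> L0 miss  d=D]
2: W B1 -> L1 miss  d=D]
3: R B1 -> L1 hit  d=D]
4: W B0 -> L0 miss wb->B2  d=D]
5: R B0 -> L0 hit  d=D]
6: R B4 -> L0 miss wb->B0  d=-]
7: R B1 -> L1 hit  d=D]
8: W B0 -> L0 miss  d=D]
9: R B3 -> L1 miss wb->B1  d=-]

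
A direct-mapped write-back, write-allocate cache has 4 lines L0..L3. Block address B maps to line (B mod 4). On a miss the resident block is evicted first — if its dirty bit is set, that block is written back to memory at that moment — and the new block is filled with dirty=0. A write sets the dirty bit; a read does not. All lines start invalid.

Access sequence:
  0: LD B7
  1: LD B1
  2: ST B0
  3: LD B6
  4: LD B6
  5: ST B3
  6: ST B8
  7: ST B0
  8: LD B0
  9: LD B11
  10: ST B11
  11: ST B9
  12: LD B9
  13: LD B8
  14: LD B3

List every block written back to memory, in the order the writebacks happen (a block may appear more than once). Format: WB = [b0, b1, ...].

  0 | R B7 → L3 miss [-]
  1 | R B1 → L1 miss [-]
  2 | W B0 → L0 miss [D]
  3 | R B6 → L2 miss [-]
  4 | R B6 → L2 hit [-]
  5 | W B3 → L3 miss [D]
  6 | W B8 → L0 miss wb→B0 [D]
  7 | W B0 → L0 miss wb→B8 [D]
  8 | R B0 → L0 hit [D]
  9 | R B11 → L3 miss wb→B3 [-]
  10 | W B11 → L3 hit [D]
  11 | W B9 → L1 miss [D]
  12 | R B9 → L1 hit [D]
  13 | R B8 → L0 miss wb→B0 [-]
  14 | R B3 → L3 miss wb→B11 [-]

WB = [0, 8, 3, 0, 11]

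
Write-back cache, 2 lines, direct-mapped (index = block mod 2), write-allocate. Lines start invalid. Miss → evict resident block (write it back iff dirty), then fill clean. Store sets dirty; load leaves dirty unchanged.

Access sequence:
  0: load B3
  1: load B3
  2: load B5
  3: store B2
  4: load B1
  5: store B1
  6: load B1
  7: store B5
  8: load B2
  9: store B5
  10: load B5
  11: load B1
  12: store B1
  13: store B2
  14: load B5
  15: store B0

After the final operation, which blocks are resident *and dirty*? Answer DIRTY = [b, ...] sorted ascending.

0: R B3 -> L1 miss  d=-]
1: R B3 -> L1 hit  d=-]
2: R B5 -> L1 miss  d=-]
3: W B2 -> L0 miss  d=D]
4: R B1 -> L1 miss  d=-]
5: W B1 -> L1 hit  d=D]
6: R B1 -> L1 hit  d=D]
7: W B5 -> L1 miss wb->B1  d=D]
8: R B2 -> L0 hit  d=D]
9: W B5 -> L1 hit  d=D]
10: R B5 -> L1 hit  d=D]
11: R B1 -> L1 miss wb->B5  d=-]
12: W B1 -> L1 hit  d=D]
13: W B2 -> L0 hit  d=D]
14: R B5 -> L1 miss wb->B1  d=-]
15: W B0 -> L0 miss wb->B2  d=D]

DIRTY = [0]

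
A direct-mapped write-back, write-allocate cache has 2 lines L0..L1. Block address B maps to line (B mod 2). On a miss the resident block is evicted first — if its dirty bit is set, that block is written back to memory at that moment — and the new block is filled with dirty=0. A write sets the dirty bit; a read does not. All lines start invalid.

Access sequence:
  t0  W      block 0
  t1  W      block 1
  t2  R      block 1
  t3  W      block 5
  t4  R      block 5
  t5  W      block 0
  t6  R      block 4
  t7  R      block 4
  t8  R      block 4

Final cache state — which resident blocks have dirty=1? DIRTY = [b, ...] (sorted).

0: W B0 → L0 miss [D]
1: W B1 → L1 miss [D]
2: R B1 → L1 hit [D]
3: W B5 → L1 miss wb→B1 [D]
4: R B5 → L1 hit [D]
5: W B0 → L0 hit [D]
6: R B4 → L0 miss wb→B0 [-]
7: R B4 → L0 hit [-]
8: R B4 → L0 hit [-]

DIRTY = [5]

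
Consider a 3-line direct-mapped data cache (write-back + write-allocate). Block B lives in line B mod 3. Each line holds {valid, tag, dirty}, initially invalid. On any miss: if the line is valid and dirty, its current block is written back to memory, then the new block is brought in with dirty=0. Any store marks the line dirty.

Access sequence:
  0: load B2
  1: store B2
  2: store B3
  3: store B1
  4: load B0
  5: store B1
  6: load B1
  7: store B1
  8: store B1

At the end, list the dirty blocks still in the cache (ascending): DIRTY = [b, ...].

0: R B2 -> L2 miss  d=-]
1: W B2 -> L2 hit  d=D]
2: W B3 -> L0 miss  d=D]
3: W B1 -> L1 miss  d=D]
4: R B0 -> L0 miss wb->B3  d=-]
5: W B1 -> L1 hit  d=D]
6: R B1 -> L1 hit  d=D]
7: W B1 -> L1 hit  d=D]
8: W B1 -> L1 hit  d=D]

DIRTY = [1, 2]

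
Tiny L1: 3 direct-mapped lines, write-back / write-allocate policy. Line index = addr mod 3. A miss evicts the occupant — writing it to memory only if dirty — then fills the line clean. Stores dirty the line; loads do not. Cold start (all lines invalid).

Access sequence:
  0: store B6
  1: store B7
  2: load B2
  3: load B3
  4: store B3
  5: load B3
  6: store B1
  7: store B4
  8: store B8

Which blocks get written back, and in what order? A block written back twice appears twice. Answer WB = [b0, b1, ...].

WB = [6, 7, 1]

0: W B6 → L0 miss [D]
1: W B7 → L1 miss [D]
2: R B2 → L2 miss [-]
3: R B3 → L0 miss wb→B6 [-]
4: W B3 → L0 hit [D]
5: R B3 → L0 hit [D]
6: W B1 → L1 miss wb→B7 [D]
7: W B4 → L1 miss wb→B1 [D]
8: W B8 → L2 miss [D]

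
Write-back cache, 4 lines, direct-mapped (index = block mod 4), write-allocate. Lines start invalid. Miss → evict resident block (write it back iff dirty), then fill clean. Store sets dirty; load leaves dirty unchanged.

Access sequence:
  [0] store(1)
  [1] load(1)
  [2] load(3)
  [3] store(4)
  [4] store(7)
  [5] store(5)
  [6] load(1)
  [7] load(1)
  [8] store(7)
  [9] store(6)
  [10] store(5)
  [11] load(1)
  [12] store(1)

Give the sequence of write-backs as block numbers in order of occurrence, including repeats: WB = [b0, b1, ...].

0: W B1 → L1 miss [D]
1: R B1 → L1 hit [D]
2: R B3 → L3 miss [-]
3: W B4 → L0 miss [D]
4: W B7 → L3 miss [D]
5: W B5 → L1 miss wb→B1 [D]
6: R B1 → L1 miss wb→B5 [-]
7: R B1 → L1 hit [-]
8: W B7 → L3 hit [D]
9: W B6 → L2 miss [D]
10: W B5 → L1 miss [D]
11: R B1 → L1 miss wb→B5 [-]
12: W B1 → L1 hit [D]

WB = [1, 5, 5]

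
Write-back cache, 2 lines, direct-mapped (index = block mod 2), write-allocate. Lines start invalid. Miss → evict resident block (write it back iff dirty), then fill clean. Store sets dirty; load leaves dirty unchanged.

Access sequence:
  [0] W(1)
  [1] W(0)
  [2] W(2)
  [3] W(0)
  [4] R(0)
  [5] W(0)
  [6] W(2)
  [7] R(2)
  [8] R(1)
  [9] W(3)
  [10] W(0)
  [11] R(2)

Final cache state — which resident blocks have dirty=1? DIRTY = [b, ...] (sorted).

0: W B1 -> L1 miss  d=D]
1: W B0 -> L0 miss  d=D]
2: W B2 -> L0 miss wb->B0  d=D]
3: W B0 -> L0 miss wb->B2  d=D]
4: R B0 -> L0 hit  d=D]
5: W B0 -> L0 hit  d=D]
6: W B2 -> L0 miss wb->B0  d=D]
7: R B2 -> L0 hit  d=D]
8: R B1 -> L1 hit  d=D]
9: W B3 -> L1 miss wb->B1  d=D]
10: W B0 -> L0 miss wb->B2  d=D]
11: R B2 -> L0 miss wb->B0  d=-]

DIRTY = [3]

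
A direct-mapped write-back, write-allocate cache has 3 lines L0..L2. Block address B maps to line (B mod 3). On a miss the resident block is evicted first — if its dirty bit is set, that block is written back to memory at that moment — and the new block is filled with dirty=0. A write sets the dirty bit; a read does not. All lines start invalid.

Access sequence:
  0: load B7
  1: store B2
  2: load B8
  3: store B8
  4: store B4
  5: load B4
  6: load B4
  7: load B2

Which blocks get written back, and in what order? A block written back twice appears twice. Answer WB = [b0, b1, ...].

  0 | R B7 → L1 miss [-]
  1 | W B2 → L2 miss [D]
  2 | R B8 → L2 miss wb→B2 [-]
  3 | W B8 → L2 hit [D]
  4 | W B4 → L1 miss [D]
  5 | R B4 → L1 hit [D]
  6 | R B4 → L1 hit [D]
  7 | R B2 → L2 miss wb→B8 [-]

WB = [2, 8]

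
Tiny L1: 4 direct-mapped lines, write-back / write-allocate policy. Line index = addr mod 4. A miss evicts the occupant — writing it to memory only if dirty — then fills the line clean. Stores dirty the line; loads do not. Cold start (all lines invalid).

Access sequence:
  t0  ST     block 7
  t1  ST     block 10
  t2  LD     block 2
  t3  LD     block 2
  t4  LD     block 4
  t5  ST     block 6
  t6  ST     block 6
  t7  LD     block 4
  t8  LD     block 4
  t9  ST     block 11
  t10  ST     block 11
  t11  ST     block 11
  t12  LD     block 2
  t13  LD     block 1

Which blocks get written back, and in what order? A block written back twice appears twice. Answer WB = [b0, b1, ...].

0: W B7 → L3 miss [D]
1: W B10 → L2 miss [D]
2: R B2 → L2 miss wb→B10 [-]
3: R B2 → L2 hit [-]
4: R B4 → L0 miss [-]
5: W B6 → L2 miss [D]
6: W B6 → L2 hit [D]
7: R B4 → L0 hit [-]
8: R B4 → L0 hit [-]
9: W B11 → L3 miss wb→B7 [D]
10: W B11 → L3 hit [D]
11: W B11 → L3 hit [D]
12: R B2 → L2 miss wb→B6 [-]
13: R B1 → L1 miss [-]

WB = [10, 7, 6]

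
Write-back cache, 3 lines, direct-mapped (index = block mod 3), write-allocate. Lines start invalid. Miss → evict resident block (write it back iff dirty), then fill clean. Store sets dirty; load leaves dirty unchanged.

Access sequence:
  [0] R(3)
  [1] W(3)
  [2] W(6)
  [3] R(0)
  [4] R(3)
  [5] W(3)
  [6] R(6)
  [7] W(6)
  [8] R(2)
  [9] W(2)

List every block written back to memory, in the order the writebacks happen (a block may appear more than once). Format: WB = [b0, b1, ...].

WB = [3, 6, 3]

  0 | R B3 → L0 miss [-]
  1 | W B3 → L0 hit [D]
  2 | W B6 → L0 miss wb→B3 [D]
  3 | R B0 → L0 miss wb→B6 [-]
  4 | R B3 → L0 miss [-]
  5 | W B3 → L0 hit [D]
  6 | R B6 → L0 miss wb→B3 [-]
  7 | W B6 → L0 hit [D]
  8 | R B2 → L2 miss [-]
  9 | W B2 → L2 hit [D]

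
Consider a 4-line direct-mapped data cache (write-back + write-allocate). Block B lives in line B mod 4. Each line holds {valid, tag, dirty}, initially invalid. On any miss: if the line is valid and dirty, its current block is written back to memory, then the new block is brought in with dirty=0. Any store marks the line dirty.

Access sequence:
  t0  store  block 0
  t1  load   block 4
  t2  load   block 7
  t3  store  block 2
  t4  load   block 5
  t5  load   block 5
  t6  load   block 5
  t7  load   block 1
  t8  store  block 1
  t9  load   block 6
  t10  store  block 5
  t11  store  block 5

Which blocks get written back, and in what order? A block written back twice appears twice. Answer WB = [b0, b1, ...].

0: W B0 -> L0 miss  d=D]
1: R B4 -> L0 miss wb->B0  d=-]
2: R B7 -> L3 miss  d=-]
3: W B2 -> L2 miss  d=D]
4: R B5 -> L1 miss  d=-]
5: R B5 -> L1 hit  d=-]
6: R B5 -> L1 hit  d=-]
7: R B1 -> L1 miss  d=-]
8: W B1 -> L1 hit  d=D]
9: R B6 -> L2 miss wb->B2  d=-]
10: W B5 -> L1 miss wb->B1  d=D]
11: W B5 -> L1 hit  d=D]

WB = [0, 2, 1]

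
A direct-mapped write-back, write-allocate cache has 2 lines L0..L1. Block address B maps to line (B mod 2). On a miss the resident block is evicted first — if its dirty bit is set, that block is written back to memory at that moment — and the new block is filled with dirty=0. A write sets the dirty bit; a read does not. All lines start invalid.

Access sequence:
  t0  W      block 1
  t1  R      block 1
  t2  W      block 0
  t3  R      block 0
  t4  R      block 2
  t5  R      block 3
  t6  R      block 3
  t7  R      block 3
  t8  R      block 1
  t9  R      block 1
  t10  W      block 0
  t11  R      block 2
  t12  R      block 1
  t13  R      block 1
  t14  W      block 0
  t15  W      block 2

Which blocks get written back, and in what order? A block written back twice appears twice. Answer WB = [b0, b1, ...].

WB = [0, 1, 0, 0]

  0 | W B1 → L1 miss [D]
  1 | R B1 → L1 hit [D]
  2 | W B0 → L0 miss [D]
  3 | R B0 → L0 hit [D]
  4 | R B2 → L0 miss wb→B0 [-]
  5 | R B3 → L1 miss wb→B1 [-]
  6 | R B3 → L1 hit [-]
  7 | R B3 → L1 hit [-]
  8 | R B1 → L1 miss [-]
  9 | R B1 → L1 hit [-]
  10 | W B0 → L0 miss [D]
  11 | R B2 → L0 miss wb→B0 [-]
  12 | R B1 → L1 hit [-]
  13 | R B1 → L1 hit [-]
  14 | W B0 → L0 miss [D]
  15 | W B2 → L0 miss wb→B0 [D]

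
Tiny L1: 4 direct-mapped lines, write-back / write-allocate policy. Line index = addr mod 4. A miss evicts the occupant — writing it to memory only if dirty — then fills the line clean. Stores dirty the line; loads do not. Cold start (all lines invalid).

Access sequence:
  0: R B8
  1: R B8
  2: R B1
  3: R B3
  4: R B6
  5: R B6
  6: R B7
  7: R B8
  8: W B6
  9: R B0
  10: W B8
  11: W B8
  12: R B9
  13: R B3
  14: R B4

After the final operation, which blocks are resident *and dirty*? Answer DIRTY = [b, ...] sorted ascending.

0: R B8 → L0 miss [-]
1: R B8 → L0 hit [-]
2: R B1 → L1 miss [-]
3: R B3 → L3 miss [-]
4: R B6 → L2 miss [-]
5: R B6 → L2 hit [-]
6: R B7 → L3 miss [-]
7: R B8 → L0 hit [-]
8: W B6 → L2 hit [D]
9: R B0 → L0 miss [-]
10: W B8 → L0 miss [D]
11: W B8 → L0 hit [D]
12: R B9 → L1 miss [-]
13: R B3 → L3 miss [-]
14: R B4 → L0 miss wb→B8 [-]

DIRTY = [6]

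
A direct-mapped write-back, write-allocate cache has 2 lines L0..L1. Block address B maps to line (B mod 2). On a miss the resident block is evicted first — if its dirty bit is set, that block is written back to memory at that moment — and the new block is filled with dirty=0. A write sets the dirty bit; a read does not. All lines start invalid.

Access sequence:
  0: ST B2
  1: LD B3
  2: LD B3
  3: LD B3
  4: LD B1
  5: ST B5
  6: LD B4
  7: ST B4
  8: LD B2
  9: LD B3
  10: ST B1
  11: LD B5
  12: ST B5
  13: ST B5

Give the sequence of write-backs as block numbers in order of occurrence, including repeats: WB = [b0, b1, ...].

WB = [2, 4, 5, 1]

0: W B2 → L0 miss [D]
1: R B3 → L1 miss [-]
2: R B3 → L1 hit [-]
3: R B3 → L1 hit [-]
4: R B1 → L1 miss [-]
5: W B5 → L1 miss [D]
6: R B4 → L0 miss wb→B2 [-]
7: W B4 → L0 hit [D]
8: R B2 → L0 miss wb→B4 [-]
9: R B3 → L1 miss wb→B5 [-]
10: W B1 → L1 miss [D]
11: R B5 → L1 miss wb→B1 [-]
12: W B5 → L1 hit [D]
13: W B5 → L1 hit [D]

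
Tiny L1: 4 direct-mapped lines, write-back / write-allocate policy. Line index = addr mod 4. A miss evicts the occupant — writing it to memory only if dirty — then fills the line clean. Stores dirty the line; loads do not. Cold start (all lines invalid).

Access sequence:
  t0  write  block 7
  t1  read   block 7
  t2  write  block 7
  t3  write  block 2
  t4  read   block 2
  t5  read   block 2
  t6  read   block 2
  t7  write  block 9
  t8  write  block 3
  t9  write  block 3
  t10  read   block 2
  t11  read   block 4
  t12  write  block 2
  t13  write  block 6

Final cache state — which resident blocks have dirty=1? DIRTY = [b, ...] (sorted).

0: W B7 → L3 miss [D]
1: R B7 → L3 hit [D]
2: W B7 → L3 hit [D]
3: W B2 → L2 miss [D]
4: R B2 → L2 hit [D]
5: R B2 → L2 hit [D]
6: R B2 → L2 hit [D]
7: W B9 → L1 miss [D]
8: W B3 → L3 miss wb→B7 [D]
9: W B3 → L3 hit [D]
10: R B2 → L2 hit [D]
11: R B4 → L0 miss [-]
12: W B2 → L2 hit [D]
13: W B6 → L2 miss wb→B2 [D]

DIRTY = [3, 6, 9]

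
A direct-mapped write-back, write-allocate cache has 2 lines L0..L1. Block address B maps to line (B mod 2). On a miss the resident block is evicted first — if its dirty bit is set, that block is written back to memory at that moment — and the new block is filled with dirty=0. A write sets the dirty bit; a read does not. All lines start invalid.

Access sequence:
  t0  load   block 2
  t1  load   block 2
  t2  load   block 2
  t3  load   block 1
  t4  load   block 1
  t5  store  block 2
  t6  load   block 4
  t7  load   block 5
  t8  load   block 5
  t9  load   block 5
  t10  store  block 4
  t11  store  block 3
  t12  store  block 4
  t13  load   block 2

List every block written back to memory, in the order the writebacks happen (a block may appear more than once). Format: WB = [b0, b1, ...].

WB = [2, 4]

0: R B2 → L0 miss [-]
1: R B2 → L0 hit [-]
2: R B2 → L0 hit [-]
3: R B1 → L1 miss [-]
4: R B1 → L1 hit [-]
5: W B2 → L0 hit [D]
6: R B4 → L0 miss wb→B2 [-]
7: R B5 → L1 miss [-]
8: R B5 → L1 hit [-]
9: R B5 → L1 hit [-]
10: W B4 → L0 hit [D]
11: W B3 → L1 miss [D]
12: W B4 → L0 hit [D]
13: R B2 → L0 miss wb→B4 [-]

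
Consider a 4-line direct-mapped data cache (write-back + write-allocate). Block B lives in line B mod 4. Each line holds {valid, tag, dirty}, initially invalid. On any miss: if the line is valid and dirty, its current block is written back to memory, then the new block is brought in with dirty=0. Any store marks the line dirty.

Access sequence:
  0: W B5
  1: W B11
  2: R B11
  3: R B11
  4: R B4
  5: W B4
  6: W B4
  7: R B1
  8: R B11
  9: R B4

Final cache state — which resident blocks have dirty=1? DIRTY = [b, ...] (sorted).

0: W B5 → L1 miss [D]
1: W B11 → L3 miss [D]
2: R B11 → L3 hit [D]
3: R B11 → L3 hit [D]
4: R B4 → L0 miss [-]
5: W B4 → L0 hit [D]
6: W B4 → L0 hit [D]
7: R B1 → L1 miss wb→B5 [-]
8: R B11 → L3 hit [D]
9: R B4 → L0 hit [D]

DIRTY = [4, 11]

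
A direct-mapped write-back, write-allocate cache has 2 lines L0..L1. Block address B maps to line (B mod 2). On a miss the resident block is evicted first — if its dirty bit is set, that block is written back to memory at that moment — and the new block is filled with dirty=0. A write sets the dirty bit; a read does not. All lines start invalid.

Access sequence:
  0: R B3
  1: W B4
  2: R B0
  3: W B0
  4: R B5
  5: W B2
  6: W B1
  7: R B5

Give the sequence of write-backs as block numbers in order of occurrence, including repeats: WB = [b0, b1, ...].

WB = [4, 0, 1]

0: R B3 -> L1 miss  d=-]
1: W B4 -> L0 miss  d=D]
2: R B0 -> L0 miss wb->B4  d=-]
3: W B0 -> L0 hit  d=D]
4: R B5 -> L1 miss  d=-]
5: W B2 -> L0 miss wb->B0  d=D]
6: W B1 -> L1 miss  d=D]
7: R B5 -> L1 miss wb->B1  d=-]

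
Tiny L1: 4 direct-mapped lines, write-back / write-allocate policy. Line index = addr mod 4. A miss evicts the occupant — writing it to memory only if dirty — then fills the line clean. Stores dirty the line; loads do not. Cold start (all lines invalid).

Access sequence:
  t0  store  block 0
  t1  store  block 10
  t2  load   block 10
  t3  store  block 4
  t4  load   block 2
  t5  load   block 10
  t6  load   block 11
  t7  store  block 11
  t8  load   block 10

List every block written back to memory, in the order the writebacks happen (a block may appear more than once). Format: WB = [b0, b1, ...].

  0 | W B0 → L0 miss [D]
  1 | W B10 → L2 miss [D]
  2 | R B10 → L2 hit [D]
  3 | W B4 → L0 miss wb→B0 [D]
  4 | R B2 → L2 miss wb→B10 [-]
  5 | R B10 → L2 miss [-]
  6 | R B11 → L3 miss [-]
  7 | W B11 → L3 hit [D]
  8 | R B10 → L2 hit [-]

WB = [0, 10]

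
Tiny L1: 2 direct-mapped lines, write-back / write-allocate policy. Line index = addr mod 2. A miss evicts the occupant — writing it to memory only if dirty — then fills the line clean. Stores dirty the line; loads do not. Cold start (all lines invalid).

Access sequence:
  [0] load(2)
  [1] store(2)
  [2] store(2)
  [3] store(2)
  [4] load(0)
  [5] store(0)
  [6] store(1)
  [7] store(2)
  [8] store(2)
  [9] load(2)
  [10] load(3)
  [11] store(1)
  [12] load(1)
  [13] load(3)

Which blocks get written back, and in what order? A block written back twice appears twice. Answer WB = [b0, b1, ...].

  0 | R B2 → L0 miss [-]
  1 | W B2 → L0 hit [D]
  2 | W B2 → L0 hit [D]
  3 | W B2 → L0 hit [D]
  4 | R B0 → L0 miss wb→B2 [-]
  5 | W B0 → L0 hit [D]
  6 | W B1 → L1 miss [D]
  7 | W B2 → L0 miss wb→B0 [D]
  8 | W B2 → L0 hit [D]
  9 | R B2 → L0 hit [D]
  10 | R B3 → L1 miss wb→B1 [-]
  11 | W B1 → L1 miss [D]
  12 | R B1 → L1 hit [D]
  13 | R B3 → L1 miss wb→B1 [-]

WB = [2, 0, 1, 1]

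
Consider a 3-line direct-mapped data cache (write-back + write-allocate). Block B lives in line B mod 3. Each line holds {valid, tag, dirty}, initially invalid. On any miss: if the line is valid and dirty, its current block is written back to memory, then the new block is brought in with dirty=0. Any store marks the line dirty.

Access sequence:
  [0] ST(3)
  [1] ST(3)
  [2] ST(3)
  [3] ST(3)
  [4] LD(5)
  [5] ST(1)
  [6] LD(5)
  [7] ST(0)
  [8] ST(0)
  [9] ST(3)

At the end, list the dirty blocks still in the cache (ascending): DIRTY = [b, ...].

DIRTY = [1, 3]

  0 | W B3 → L0 miss [D]
  1 | W B3 → L0 hit [D]
  2 | W B3 → L0 hit [D]
  3 | W B3 → L0 hit [D]
  4 | R B5 → L2 miss [-]
  5 | W B1 → L1 miss [D]
  6 | R B5 → L2 hit [-]
  7 | W B0 → L0 miss wb→B3 [D]
  8 | W B0 → L0 hit [D]
  9 | W B3 → L0 miss wb→B0 [D]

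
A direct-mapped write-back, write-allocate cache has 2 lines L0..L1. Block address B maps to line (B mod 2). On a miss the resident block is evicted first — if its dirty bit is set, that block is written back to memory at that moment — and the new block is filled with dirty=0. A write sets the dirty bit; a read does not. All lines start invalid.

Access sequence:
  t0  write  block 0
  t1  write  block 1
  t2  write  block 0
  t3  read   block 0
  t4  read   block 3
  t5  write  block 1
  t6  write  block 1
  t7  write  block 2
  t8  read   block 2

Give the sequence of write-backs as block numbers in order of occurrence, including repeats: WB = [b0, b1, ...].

0: W B0 → L0 miss [D]
1: W B1 → L1 miss [D]
2: W B0 → L0 hit [D]
3: R B0 → L0 hit [D]
4: R B3 → L1 miss wb→B1 [-]
5: W B1 → L1 miss [D]
6: W B1 → L1 hit [D]
7: W B2 → L0 miss wb→B0 [D]
8: R B2 → L0 hit [D]

WB = [1, 0]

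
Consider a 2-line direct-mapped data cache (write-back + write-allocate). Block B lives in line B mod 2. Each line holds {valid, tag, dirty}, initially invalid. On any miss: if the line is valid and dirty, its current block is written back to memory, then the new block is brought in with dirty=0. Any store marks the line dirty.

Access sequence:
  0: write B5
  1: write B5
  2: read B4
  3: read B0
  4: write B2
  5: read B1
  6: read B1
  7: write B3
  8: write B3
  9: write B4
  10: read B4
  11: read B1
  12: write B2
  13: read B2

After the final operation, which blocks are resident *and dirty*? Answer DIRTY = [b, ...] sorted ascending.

DIRTY = [2]

  0 | W B5 → L1 miss [D]
  1 | W B5 → L1 hit [D]
  2 | R B4 → L0 miss [-]
  3 | R B0 → L0 miss [-]
  4 | W B2 → L0 miss [D]
  5 | R B1 → L1 miss wb→B5 [-]
  6 | R B1 → L1 hit [-]
  7 | W B3 → L1 miss [D]
  8 | W B3 → L1 hit [D]
  9 | W B4 → L0 miss wb→B2 [D]
  10 | R B4 → L0 hit [D]
  11 | R B1 → L1 miss wb→B3 [-]
  12 | W B2 → L0 miss wb→B4 [D]
  13 | R B2 → L0 hit [D]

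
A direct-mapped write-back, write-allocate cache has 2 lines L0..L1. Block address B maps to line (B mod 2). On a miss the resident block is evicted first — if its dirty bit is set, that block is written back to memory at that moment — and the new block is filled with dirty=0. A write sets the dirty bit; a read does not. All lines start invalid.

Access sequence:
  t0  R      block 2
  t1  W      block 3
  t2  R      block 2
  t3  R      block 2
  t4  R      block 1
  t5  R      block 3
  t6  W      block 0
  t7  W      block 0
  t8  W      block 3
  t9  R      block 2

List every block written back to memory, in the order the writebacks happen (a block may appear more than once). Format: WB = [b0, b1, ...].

  0 | R B2 → L0 miss [-]
  1 | W B3 → L1 miss [D]
  2 | R B2 → L0 hit [-]
  3 | R B2 → L0 hit [-]
  4 | R B1 → L1 miss wb→B3 [-]
  5 | R B3 → L1 miss [-]
  6 | W B0 → L0 miss [D]
  7 | W B0 → L0 hit [D]
  8 | W B3 → L1 hit [D]
  9 | R B2 → L0 miss wb→B0 [-]

WB = [3, 0]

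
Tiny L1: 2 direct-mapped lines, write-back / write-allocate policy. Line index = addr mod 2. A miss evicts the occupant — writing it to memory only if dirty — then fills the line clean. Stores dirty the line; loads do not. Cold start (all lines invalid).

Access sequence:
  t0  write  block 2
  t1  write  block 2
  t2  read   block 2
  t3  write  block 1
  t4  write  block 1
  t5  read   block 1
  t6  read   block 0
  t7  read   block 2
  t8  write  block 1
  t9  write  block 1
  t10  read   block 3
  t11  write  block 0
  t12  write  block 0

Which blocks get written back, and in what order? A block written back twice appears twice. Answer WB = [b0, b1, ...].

  0 | W B2 → L0 miss [D]
  1 | W B2 → L0 hit [D]
  2 | R B2 → L0 hit [D]
  3 | W B1 → L1 miss [D]
  4 | W B1 → L1 hit [D]
  5 | R B1 → L1 hit [D]
  6 | R B0 → L0 miss wb→B2 [-]
  7 | R B2 → L0 miss [-]
  8 | W B1 → L1 hit [D]
  9 | W B1 → L1 hit [D]
  10 | R B3 → L1 miss wb→B1 [-]
  11 | W B0 → L0 miss [D]
  12 | W B0 → L0 hit [D]

WB = [2, 1]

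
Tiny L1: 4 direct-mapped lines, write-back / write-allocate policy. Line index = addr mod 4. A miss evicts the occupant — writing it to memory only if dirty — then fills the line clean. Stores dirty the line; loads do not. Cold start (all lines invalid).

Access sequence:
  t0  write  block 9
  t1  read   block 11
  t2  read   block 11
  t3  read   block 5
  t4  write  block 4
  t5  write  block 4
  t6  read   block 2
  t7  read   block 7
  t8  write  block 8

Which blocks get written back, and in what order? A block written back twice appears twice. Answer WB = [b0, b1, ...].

WB = [9, 4]

0: W B9 → L1 miss [D]
1: R B11 → L3 miss [-]
2: R B11 → L3 hit [-]
3: R B5 → L1 miss wb→B9 [-]
4: W B4 → L0 miss [D]
5: W B4 → L0 hit [D]
6: R B2 → L2 miss [-]
7: R B7 → L3 miss [-]
8: W B8 → L0 miss wb→B4 [D]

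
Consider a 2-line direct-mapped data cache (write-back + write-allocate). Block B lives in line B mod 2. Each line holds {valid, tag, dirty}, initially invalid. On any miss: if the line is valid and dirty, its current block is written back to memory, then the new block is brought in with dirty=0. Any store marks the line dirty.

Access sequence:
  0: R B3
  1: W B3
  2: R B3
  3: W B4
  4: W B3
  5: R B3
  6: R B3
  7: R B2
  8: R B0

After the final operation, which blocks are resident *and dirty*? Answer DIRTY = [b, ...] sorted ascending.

  0 | R B3 → L1 miss [-]
  1 | W B3 → L1 hit [D]
  2 | R B3 → L1 hit [D]
  3 | W B4 → L0 miss [D]
  4 | W B3 → L1 hit [D]
  5 | R B3 → L1 hit [D]
  6 | R B3 → L1 hit [D]
  7 | R B2 → L0 miss wb→B4 [-]
  8 | R B0 → L0 miss [-]

DIRTY = [3]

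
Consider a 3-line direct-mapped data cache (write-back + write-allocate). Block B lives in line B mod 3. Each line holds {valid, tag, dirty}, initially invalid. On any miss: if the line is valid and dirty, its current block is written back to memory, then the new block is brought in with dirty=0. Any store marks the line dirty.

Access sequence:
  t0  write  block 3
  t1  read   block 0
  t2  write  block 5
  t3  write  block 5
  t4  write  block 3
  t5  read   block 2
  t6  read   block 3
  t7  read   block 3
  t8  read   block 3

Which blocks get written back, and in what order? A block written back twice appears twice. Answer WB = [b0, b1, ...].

WB = [3, 5]

0: W B3 → L0 miss [D]
1: R B0 → L0 miss wb→B3 [-]
2: W B5 → L2 miss [D]
3: W B5 → L2 hit [D]
4: W B3 → L0 miss [D]
5: R B2 → L2 miss wb→B5 [-]
6: R B3 → L0 hit [D]
7: R B3 → L0 hit [D]
8: R B3 → L0 hit [D]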